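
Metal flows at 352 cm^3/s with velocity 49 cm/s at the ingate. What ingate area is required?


Formula: A_ingate = Q / v  (continuity equation)
A = 352 cm^3/s / 49 cm/s = 7.1837 cm^2

Final answer: 7.1837 cm^2


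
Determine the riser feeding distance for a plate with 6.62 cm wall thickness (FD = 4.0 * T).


Formula: FD = 4.0 * T  (riser feeding-distance rule)
FD = 4.0 * 6.62 cm = 26.4800 cm

Final answer: 26.4800 cm


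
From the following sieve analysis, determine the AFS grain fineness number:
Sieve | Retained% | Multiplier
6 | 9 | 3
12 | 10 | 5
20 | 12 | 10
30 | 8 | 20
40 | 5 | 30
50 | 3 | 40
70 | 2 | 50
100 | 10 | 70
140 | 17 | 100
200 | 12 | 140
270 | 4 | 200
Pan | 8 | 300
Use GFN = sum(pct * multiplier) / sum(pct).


Formula: GFN = sum(pct * multiplier) / sum(pct)
sum(pct * multiplier) = 8007
sum(pct) = 100
GFN = 8007 / 100 = 80.07

80.07


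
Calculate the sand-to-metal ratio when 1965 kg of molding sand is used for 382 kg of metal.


Formula: Sand-to-Metal Ratio = W_sand / W_metal
Ratio = 1965 kg / 382 kg = 5.1440

5.1440


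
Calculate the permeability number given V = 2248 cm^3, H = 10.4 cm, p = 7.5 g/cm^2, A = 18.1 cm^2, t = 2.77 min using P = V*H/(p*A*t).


Formula: Permeability Number P = (V * H) / (p * A * t)
Numerator: V * H = 2248 * 10.4 = 23379.2
Denominator: p * A * t = 7.5 * 18.1 * 2.77 = 376.0275
P = 23379.2 / 376.0275 = 62.1742

62.1742


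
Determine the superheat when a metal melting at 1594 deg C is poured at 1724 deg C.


Formula: Superheat = T_pour - T_melt
Superheat = 1724 - 1594 = 130 deg C

Answer: 130 deg C


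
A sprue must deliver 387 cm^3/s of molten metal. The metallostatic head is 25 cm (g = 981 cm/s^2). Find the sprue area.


Formula: v = sqrt(2*g*h), A = Q/v
Velocity: v = sqrt(2 * 981 * 25) = sqrt(49050) = 221.4723 cm/s
Sprue area: A = Q / v = 387 / 221.4723 = 1.7474 cm^2

Answer: 1.7474 cm^2


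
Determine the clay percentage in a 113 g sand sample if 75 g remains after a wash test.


Formula: Clay% = (W_total - W_washed) / W_total * 100
Clay mass = 113 - 75 = 38 g
Clay% = 38 / 113 * 100 = 33.6283%

Final answer: 33.6283%


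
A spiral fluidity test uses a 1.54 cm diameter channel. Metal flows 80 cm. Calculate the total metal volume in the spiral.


Formula: V = pi * (d/2)^2 * L  (cylinder volume)
Radius = 1.54/2 = 0.77 cm
V = pi * 0.77^2 * 80 = 149.0120 cm^3


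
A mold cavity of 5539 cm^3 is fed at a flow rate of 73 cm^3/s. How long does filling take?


Formula: t_fill = V_mold / Q_flow
t = 5539 cm^3 / 73 cm^3/s = 75.8767 s


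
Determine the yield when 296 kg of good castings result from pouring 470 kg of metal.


Formula: Casting Yield = (W_good / W_total) * 100
Yield = (296 kg / 470 kg) * 100 = 62.9787%

Final answer: 62.9787%


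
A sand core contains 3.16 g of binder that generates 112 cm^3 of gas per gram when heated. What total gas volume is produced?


Formula: V_gas = W_binder * gas_evolution_rate
V = 3.16 g * 112 cm^3/g = 353.9200 cm^3

353.9200 cm^3


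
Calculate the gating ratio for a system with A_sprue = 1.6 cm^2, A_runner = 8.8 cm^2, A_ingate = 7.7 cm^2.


Sprue:Runner:Ingate = 1 : 8.8/1.6 : 7.7/1.6 = 1:5.50:4.81

1:5.50:4.81


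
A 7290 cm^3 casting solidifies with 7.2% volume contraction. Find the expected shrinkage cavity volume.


Formula: V_shrink = V_casting * shrinkage_pct / 100
V_shrink = 7290 cm^3 * 7.2 / 100 = 524.8800 cm^3

Answer: 524.8800 cm^3


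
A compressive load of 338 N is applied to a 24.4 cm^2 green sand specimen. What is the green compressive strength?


Formula: Compressive Strength = Force / Area
Strength = 338 N / 24.4 cm^2 = 13.8525 N/cm^2


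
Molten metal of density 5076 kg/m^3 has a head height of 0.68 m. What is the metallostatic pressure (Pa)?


Formula: P = rho * g * h
rho * g = 5076 * 9.81 = 49795.56 N/m^3
P = 49795.56 * 0.68 = 33860.9808 Pa


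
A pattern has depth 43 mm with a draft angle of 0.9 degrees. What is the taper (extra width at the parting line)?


Formula: taper = depth * tan(draft_angle)
tan(0.9 deg) = 0.0157093
taper = 43 mm * 0.0157093 = 0.6755 mm

Final answer: 0.6755 mm


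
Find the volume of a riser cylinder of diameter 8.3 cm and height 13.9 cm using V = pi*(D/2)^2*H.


Formula: V = pi * (D/2)^2 * H  (cylinder volume)
Radius = D/2 = 8.3/2 = 4.15 cm
V = pi * 4.15^2 * 13.9 = 752.0745 cm^3


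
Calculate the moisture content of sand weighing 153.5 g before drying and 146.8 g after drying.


Formula: MC = (W_wet - W_dry) / W_wet * 100
Water mass = 153.5 - 146.8 = 6.7 g
MC = 6.7 / 153.5 * 100 = 4.3648%

4.3648%


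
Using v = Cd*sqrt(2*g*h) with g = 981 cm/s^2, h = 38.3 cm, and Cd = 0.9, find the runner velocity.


Formula: v = Cd * sqrt(2 * g * h)  (Torricelli with discharge coefficient)
2*g*h = 2 * 981 * 38.3 = 75144.6 cm^2/s^2
sqrt(75144.6) = 274.12515 cm/s
v = 0.9 * 274.12515 = 246.7126 cm/s


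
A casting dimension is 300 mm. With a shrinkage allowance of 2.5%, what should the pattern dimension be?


Formula: L_pattern = L_casting * (1 + shrinkage_rate/100)
Shrinkage factor = 1 + 2.5/100 = 1.025
L_pattern = 300 mm * 1.025 = 307.5000 mm


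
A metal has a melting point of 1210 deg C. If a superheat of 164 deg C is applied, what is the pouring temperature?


Formula: T_pour = T_melt + Superheat
T_pour = 1210 + 164 = 1374 deg C

Final answer: 1374 deg C


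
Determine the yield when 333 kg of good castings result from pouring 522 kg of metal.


Formula: Casting Yield = (W_good / W_total) * 100
Yield = (333 kg / 522 kg) * 100 = 63.7931%


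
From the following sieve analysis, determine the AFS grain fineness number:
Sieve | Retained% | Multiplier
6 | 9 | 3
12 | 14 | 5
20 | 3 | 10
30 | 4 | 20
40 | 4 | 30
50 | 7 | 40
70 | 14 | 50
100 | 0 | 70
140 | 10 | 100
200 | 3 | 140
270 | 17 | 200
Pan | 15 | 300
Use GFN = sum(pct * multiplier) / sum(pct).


Formula: GFN = sum(pct * multiplier) / sum(pct)
sum(pct * multiplier) = 10627
sum(pct) = 100
GFN = 10627 / 100 = 106.27

Answer: 106.27


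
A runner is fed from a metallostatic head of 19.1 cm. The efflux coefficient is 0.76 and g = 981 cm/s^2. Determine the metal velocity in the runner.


Formula: v = Cd * sqrt(2 * g * h)  (Torricelli with discharge coefficient)
2*g*h = 2 * 981 * 19.1 = 37474.2 cm^2/s^2
sqrt(37474.2) = 193.58254 cm/s
v = 0.76 * 193.58254 = 147.1227 cm/s

Answer: 147.1227 cm/s


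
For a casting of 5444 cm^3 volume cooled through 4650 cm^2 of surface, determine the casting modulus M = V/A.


Formula: Casting Modulus M = V / A
M = 5444 cm^3 / 4650 cm^2 = 1.1708 cm

Final answer: 1.1708 cm


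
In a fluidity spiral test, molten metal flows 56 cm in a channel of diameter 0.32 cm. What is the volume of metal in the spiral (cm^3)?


Formula: V = pi * (d/2)^2 * L  (cylinder volume)
Radius = 0.32/2 = 0.16 cm
V = pi * 0.16^2 * 56 = 4.5038 cm^3

Answer: 4.5038 cm^3


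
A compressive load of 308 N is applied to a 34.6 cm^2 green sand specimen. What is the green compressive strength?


Formula: Compressive Strength = Force / Area
Strength = 308 N / 34.6 cm^2 = 8.9017 N/cm^2

8.9017 N/cm^2


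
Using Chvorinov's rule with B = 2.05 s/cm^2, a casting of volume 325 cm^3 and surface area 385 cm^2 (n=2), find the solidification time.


Formula: t_s = B * (V/A)^n  (Chvorinov's rule, n=2)
Modulus M = V/A = 325/385 = 0.844156 cm
M^2 = 0.844156^2 = 0.712599 cm^2
t_s = 2.05 * 0.712599 = 1.4608 s

Final answer: 1.4608 s


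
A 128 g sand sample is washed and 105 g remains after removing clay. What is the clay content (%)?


Formula: Clay% = (W_total - W_washed) / W_total * 100
Clay mass = 128 - 105 = 23 g
Clay% = 23 / 128 * 100 = 17.9688%

Answer: 17.9688%


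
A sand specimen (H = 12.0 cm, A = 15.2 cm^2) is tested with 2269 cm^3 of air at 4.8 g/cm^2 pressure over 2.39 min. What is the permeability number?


Formula: Permeability Number P = (V * H) / (p * A * t)
Numerator: V * H = 2269 * 12.0 = 27228.0
Denominator: p * A * t = 4.8 * 15.2 * 2.39 = 174.3744
P = 27228.0 / 174.3744 = 156.1468


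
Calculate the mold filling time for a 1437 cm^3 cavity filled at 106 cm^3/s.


Formula: t_fill = V_mold / Q_flow
t = 1437 cm^3 / 106 cm^3/s = 13.5566 s

Answer: 13.5566 s


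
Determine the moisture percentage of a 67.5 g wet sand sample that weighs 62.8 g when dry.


Formula: MC = (W_wet - W_dry) / W_wet * 100
Water mass = 67.5 - 62.8 = 4.7 g
MC = 4.7 / 67.5 * 100 = 6.9630%


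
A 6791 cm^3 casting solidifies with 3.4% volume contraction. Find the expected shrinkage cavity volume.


Formula: V_shrink = V_casting * shrinkage_pct / 100
V_shrink = 6791 cm^3 * 3.4 / 100 = 230.8940 cm^3


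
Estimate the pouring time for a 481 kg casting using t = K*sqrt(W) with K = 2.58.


Formula: t = K * sqrt(W)
sqrt(W) = sqrt(481) = 21.93171
t = 2.58 * 21.93171 = 56.5838 s

Final answer: 56.5838 s


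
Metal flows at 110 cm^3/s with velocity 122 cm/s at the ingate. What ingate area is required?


Formula: A_ingate = Q / v  (continuity equation)
A = 110 cm^3/s / 122 cm/s = 0.9016 cm^2

0.9016 cm^2


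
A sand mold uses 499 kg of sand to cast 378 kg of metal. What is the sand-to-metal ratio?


Formula: Sand-to-Metal Ratio = W_sand / W_metal
Ratio = 499 kg / 378 kg = 1.3201

Final answer: 1.3201


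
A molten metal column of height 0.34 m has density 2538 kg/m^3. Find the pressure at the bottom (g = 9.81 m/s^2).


Formula: P = rho * g * h
rho * g = 2538 * 9.81 = 24897.78 N/m^3
P = 24897.78 * 0.34 = 8465.2452 Pa

8465.2452 Pa


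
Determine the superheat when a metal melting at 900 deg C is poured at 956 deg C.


Formula: Superheat = T_pour - T_melt
Superheat = 956 - 900 = 56 deg C

56 deg C


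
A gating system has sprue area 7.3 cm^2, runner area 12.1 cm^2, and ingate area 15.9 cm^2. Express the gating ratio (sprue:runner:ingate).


Sprue:Runner:Ingate = 1 : 12.1/7.3 : 15.9/7.3 = 1:1.66:2.18

1:1.66:2.18


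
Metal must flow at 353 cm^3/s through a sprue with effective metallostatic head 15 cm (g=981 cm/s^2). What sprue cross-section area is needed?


Formula: v = sqrt(2*g*h), A = Q/v
Velocity: v = sqrt(2 * 981 * 15) = sqrt(29430) = 171.5517 cm/s
Sprue area: A = Q / v = 353 / 171.5517 = 2.0577 cm^2


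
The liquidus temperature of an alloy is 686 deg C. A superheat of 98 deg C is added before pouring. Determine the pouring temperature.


Formula: T_pour = T_melt + Superheat
T_pour = 686 + 98 = 784 deg C


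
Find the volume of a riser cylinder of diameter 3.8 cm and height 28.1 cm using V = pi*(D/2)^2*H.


Formula: V = pi * (D/2)^2 * H  (cylinder volume)
Radius = D/2 = 3.8/2 = 1.9 cm
V = pi * 1.9^2 * 28.1 = 318.6863 cm^3


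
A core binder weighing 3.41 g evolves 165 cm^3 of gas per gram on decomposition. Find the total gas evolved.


Formula: V_gas = W_binder * gas_evolution_rate
V = 3.41 g * 165 cm^3/g = 562.6500 cm^3

Final answer: 562.6500 cm^3


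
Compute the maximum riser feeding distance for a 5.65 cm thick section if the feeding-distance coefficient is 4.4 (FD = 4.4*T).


Formula: FD = 4.4 * T  (riser feeding-distance rule)
FD = 4.4 * 5.65 cm = 24.8600 cm

Answer: 24.8600 cm


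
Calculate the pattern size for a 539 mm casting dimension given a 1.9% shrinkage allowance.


Formula: L_pattern = L_casting * (1 + shrinkage_rate/100)
Shrinkage factor = 1 + 1.9/100 = 1.019
L_pattern = 539 mm * 1.019 = 549.2410 mm

Final answer: 549.2410 mm


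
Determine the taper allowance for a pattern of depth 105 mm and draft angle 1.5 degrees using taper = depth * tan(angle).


Formula: taper = depth * tan(draft_angle)
tan(1.5 deg) = 0.0261859
taper = 105 mm * 0.0261859 = 2.7495 mm

Final answer: 2.7495 mm


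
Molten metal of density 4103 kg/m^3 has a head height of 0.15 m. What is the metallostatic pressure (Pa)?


Formula: P = rho * g * h
rho * g = 4103 * 9.81 = 40250.43 N/m^3
P = 40250.43 * 0.15 = 6037.5645 Pa

Answer: 6037.5645 Pa


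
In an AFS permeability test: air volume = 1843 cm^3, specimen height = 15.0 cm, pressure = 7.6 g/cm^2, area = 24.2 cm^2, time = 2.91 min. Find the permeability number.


Formula: Permeability Number P = (V * H) / (p * A * t)
Numerator: V * H = 1843 * 15.0 = 27645.0
Denominator: p * A * t = 7.6 * 24.2 * 2.91 = 535.2072
P = 27645.0 / 535.2072 = 51.6529

Final answer: 51.6529


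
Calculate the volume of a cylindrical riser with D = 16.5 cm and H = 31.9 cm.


Formula: V = pi * (D/2)^2 * H  (cylinder volume)
Radius = D/2 = 16.5/2 = 8.25 cm
V = pi * 8.25^2 * 31.9 = 6821.0063 cm^3

6821.0063 cm^3


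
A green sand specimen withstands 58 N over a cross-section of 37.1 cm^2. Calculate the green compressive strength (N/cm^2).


Formula: Compressive Strength = Force / Area
Strength = 58 N / 37.1 cm^2 = 1.5633 N/cm^2

Answer: 1.5633 N/cm^2


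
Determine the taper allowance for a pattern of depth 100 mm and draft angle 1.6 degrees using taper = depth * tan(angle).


Formula: taper = depth * tan(draft_angle)
tan(1.6 deg) = 0.0279325
taper = 100 mm * 0.0279325 = 2.7933 mm

Answer: 2.7933 mm


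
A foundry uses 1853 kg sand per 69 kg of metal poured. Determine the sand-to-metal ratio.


Formula: Sand-to-Metal Ratio = W_sand / W_metal
Ratio = 1853 kg / 69 kg = 26.8551

26.8551


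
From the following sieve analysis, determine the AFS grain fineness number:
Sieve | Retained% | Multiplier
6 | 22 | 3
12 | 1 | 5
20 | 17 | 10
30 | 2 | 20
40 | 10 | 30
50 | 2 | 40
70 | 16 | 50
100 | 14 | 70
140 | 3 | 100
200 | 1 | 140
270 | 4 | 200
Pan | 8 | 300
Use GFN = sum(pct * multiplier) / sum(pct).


Formula: GFN = sum(pct * multiplier) / sum(pct)
sum(pct * multiplier) = 6081
sum(pct) = 100
GFN = 6081 / 100 = 60.81

Final answer: 60.81


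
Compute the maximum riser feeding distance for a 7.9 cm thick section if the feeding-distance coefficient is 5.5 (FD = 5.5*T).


Formula: FD = 5.5 * T  (riser feeding-distance rule)
FD = 5.5 * 7.9 cm = 43.4500 cm

43.4500 cm


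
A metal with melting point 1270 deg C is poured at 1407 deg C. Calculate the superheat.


Formula: Superheat = T_pour - T_melt
Superheat = 1407 - 1270 = 137 deg C


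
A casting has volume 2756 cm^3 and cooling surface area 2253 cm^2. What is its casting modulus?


Formula: Casting Modulus M = V / A
M = 2756 cm^3 / 2253 cm^2 = 1.2233 cm

Answer: 1.2233 cm


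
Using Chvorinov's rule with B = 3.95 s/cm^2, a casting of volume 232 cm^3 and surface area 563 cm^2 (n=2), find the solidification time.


Formula: t_s = B * (V/A)^n  (Chvorinov's rule, n=2)
Modulus M = V/A = 232/563 = 0.412078 cm
M^2 = 0.412078^2 = 0.169808 cm^2
t_s = 3.95 * 0.169808 = 0.6707 s

Answer: 0.6707 s


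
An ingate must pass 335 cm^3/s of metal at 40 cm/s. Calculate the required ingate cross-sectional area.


Formula: A_ingate = Q / v  (continuity equation)
A = 335 cm^3/s / 40 cm/s = 8.3750 cm^2

Final answer: 8.3750 cm^2


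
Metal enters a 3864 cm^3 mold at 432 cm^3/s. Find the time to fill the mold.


Formula: t_fill = V_mold / Q_flow
t = 3864 cm^3 / 432 cm^3/s = 8.9444 s

8.9444 s


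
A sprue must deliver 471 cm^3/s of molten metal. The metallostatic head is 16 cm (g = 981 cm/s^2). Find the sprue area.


Formula: v = sqrt(2*g*h), A = Q/v
Velocity: v = sqrt(2 * 981 * 16) = sqrt(31392) = 177.1779 cm/s
Sprue area: A = Q / v = 471 / 177.1779 = 2.6583 cm^2


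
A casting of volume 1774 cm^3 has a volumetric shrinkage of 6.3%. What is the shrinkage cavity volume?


Formula: V_shrink = V_casting * shrinkage_pct / 100
V_shrink = 1774 cm^3 * 6.3 / 100 = 111.7620 cm^3

111.7620 cm^3


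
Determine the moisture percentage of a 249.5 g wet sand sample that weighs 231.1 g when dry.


Formula: MC = (W_wet - W_dry) / W_wet * 100
Water mass = 249.5 - 231.1 = 18.4 g
MC = 18.4 / 249.5 * 100 = 7.3747%

Answer: 7.3747%


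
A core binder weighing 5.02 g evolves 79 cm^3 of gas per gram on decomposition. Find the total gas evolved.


Formula: V_gas = W_binder * gas_evolution_rate
V = 5.02 g * 79 cm^3/g = 396.5800 cm^3

Final answer: 396.5800 cm^3


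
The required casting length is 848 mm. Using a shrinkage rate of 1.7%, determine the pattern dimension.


Formula: L_pattern = L_casting * (1 + shrinkage_rate/100)
Shrinkage factor = 1 + 1.7/100 = 1.017
L_pattern = 848 mm * 1.017 = 862.4160 mm

862.4160 mm


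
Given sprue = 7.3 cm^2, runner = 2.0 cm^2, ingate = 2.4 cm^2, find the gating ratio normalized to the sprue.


Sprue:Runner:Ingate = 1 : 2.0/7.3 : 2.4/7.3 = 1:0.27:0.33

1:0.27:0.33


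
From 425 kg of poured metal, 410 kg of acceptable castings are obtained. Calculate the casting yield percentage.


Formula: Casting Yield = (W_good / W_total) * 100
Yield = (410 kg / 425 kg) * 100 = 96.4706%

96.4706%


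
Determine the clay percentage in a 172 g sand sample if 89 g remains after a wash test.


Formula: Clay% = (W_total - W_washed) / W_total * 100
Clay mass = 172 - 89 = 83 g
Clay% = 83 / 172 * 100 = 48.2558%

48.2558%


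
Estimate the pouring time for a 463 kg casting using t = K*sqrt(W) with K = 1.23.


Formula: t = K * sqrt(W)
sqrt(W) = sqrt(463) = 21.51743
t = 1.23 * 21.51743 = 26.4664 s

Final answer: 26.4664 s


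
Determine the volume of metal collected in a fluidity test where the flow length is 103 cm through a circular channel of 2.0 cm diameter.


Formula: V = pi * (d/2)^2 * L  (cylinder volume)
Radius = 2.0/2 = 1.0 cm
V = pi * 1.0^2 * 103 = 323.5840 cm^3

Final answer: 323.5840 cm^3


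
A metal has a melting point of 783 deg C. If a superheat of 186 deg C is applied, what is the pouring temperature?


Formula: T_pour = T_melt + Superheat
T_pour = 783 + 186 = 969 deg C


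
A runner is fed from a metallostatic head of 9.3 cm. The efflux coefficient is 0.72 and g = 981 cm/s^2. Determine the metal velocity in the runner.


Formula: v = Cd * sqrt(2 * g * h)  (Torricelli with discharge coefficient)
2*g*h = 2 * 981 * 9.3 = 18246.6 cm^2/s^2
sqrt(18246.6) = 135.07998 cm/s
v = 0.72 * 135.07998 = 97.2576 cm/s


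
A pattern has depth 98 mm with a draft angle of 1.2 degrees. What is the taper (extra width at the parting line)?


Formula: taper = depth * tan(draft_angle)
tan(1.2 deg) = 0.0209470
taper = 98 mm * 0.0209470 = 2.0528 mm

Final answer: 2.0528 mm


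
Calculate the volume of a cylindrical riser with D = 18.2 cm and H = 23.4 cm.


Formula: V = pi * (D/2)^2 * H  (cylinder volume)
Radius = D/2 = 18.2/2 = 9.1 cm
V = pi * 9.1^2 * 23.4 = 6087.6337 cm^3

Answer: 6087.6337 cm^3


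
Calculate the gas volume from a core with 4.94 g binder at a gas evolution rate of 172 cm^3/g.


Formula: V_gas = W_binder * gas_evolution_rate
V = 4.94 g * 172 cm^3/g = 849.6800 cm^3

Final answer: 849.6800 cm^3


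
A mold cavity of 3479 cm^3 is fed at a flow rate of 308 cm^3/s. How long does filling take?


Formula: t_fill = V_mold / Q_flow
t = 3479 cm^3 / 308 cm^3/s = 11.2955 s

11.2955 s


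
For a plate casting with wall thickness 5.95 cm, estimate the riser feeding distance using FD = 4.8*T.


Formula: FD = 4.8 * T  (riser feeding-distance rule)
FD = 4.8 * 5.95 cm = 28.5600 cm

Final answer: 28.5600 cm


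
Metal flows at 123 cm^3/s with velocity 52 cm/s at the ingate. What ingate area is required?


Formula: A_ingate = Q / v  (continuity equation)
A = 123 cm^3/s / 52 cm/s = 2.3654 cm^2

Answer: 2.3654 cm^2


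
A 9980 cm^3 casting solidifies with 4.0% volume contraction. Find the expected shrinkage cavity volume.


Formula: V_shrink = V_casting * shrinkage_pct / 100
V_shrink = 9980 cm^3 * 4.0 / 100 = 399.2000 cm^3

399.2000 cm^3


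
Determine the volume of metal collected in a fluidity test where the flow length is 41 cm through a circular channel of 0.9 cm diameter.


Formula: V = pi * (d/2)^2 * L  (cylinder volume)
Radius = 0.9/2 = 0.45 cm
V = pi * 0.45^2 * 41 = 26.0831 cm^3

26.0831 cm^3


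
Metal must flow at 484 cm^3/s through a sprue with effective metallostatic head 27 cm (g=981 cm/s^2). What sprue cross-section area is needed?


Formula: v = sqrt(2*g*h), A = Q/v
Velocity: v = sqrt(2 * 981 * 27) = sqrt(52974) = 230.1608 cm/s
Sprue area: A = Q / v = 484 / 230.1608 = 2.1029 cm^2


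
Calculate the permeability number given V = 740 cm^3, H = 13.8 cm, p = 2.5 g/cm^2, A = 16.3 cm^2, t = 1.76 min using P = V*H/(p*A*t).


Formula: Permeability Number P = (V * H) / (p * A * t)
Numerator: V * H = 740 * 13.8 = 10212.0
Denominator: p * A * t = 2.5 * 16.3 * 1.76 = 71.72
P = 10212.0 / 71.72 = 142.3871

Answer: 142.3871


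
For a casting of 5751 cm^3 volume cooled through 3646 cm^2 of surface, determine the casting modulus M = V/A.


Formula: Casting Modulus M = V / A
M = 5751 cm^3 / 3646 cm^2 = 1.5773 cm

1.5773 cm


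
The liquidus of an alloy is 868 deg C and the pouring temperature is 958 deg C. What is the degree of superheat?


Formula: Superheat = T_pour - T_melt
Superheat = 958 - 868 = 90 deg C

Answer: 90 deg C


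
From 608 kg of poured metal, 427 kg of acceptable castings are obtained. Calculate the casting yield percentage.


Formula: Casting Yield = (W_good / W_total) * 100
Yield = (427 kg / 608 kg) * 100 = 70.2303%


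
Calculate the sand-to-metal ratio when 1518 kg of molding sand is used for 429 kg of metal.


Formula: Sand-to-Metal Ratio = W_sand / W_metal
Ratio = 1518 kg / 429 kg = 3.5385

Answer: 3.5385


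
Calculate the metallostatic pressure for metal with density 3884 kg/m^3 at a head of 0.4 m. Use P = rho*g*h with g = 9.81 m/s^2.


Formula: P = rho * g * h
rho * g = 3884 * 9.81 = 38102.04 N/m^3
P = 38102.04 * 0.4 = 15240.8160 Pa


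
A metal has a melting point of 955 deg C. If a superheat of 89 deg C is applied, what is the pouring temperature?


Formula: T_pour = T_melt + Superheat
T_pour = 955 + 89 = 1044 deg C


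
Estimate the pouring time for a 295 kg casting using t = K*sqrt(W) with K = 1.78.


Formula: t = K * sqrt(W)
sqrt(W) = sqrt(295) = 17.17556
t = 1.78 * 17.17556 = 30.5725 s

Final answer: 30.5725 s


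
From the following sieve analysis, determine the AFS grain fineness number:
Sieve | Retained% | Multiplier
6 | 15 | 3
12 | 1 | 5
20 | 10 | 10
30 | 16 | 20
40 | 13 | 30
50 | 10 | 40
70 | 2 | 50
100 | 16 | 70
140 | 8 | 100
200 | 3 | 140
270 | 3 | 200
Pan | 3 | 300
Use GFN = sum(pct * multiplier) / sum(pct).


Formula: GFN = sum(pct * multiplier) / sum(pct)
sum(pct * multiplier) = 5200
sum(pct) = 100
GFN = 5200 / 100 = 52.00

52.00


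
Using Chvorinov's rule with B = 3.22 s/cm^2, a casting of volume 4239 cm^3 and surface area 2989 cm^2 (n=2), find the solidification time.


Formula: t_s = B * (V/A)^n  (Chvorinov's rule, n=2)
Modulus M = V/A = 4239/2989 = 1.418200 cm
M^2 = 1.418200^2 = 2.011291 cm^2
t_s = 3.22 * 2.011291 = 6.4764 s


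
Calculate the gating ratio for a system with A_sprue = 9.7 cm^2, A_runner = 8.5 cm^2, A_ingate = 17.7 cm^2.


Sprue:Runner:Ingate = 1 : 8.5/9.7 : 17.7/9.7 = 1:0.88:1.82

Answer: 1:0.88:1.82


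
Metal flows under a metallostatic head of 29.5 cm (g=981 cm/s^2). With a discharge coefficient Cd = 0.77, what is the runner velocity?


Formula: v = Cd * sqrt(2 * g * h)  (Torricelli with discharge coefficient)
2*g*h = 2 * 981 * 29.5 = 57879.0 cm^2/s^2
sqrt(57879.0) = 240.58055 cm/s
v = 0.77 * 240.58055 = 185.2470 cm/s

Answer: 185.2470 cm/s


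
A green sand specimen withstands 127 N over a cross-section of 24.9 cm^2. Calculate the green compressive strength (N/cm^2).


Formula: Compressive Strength = Force / Area
Strength = 127 N / 24.9 cm^2 = 5.1004 N/cm^2

5.1004 N/cm^2


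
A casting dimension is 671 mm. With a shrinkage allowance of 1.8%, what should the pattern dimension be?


Formula: L_pattern = L_casting * (1 + shrinkage_rate/100)
Shrinkage factor = 1 + 1.8/100 = 1.018
L_pattern = 671 mm * 1.018 = 683.0780 mm

Answer: 683.0780 mm


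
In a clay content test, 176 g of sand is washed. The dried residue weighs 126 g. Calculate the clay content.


Formula: Clay% = (W_total - W_washed) / W_total * 100
Clay mass = 176 - 126 = 50 g
Clay% = 50 / 176 * 100 = 28.4091%


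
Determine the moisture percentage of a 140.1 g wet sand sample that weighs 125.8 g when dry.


Formula: MC = (W_wet - W_dry) / W_wet * 100
Water mass = 140.1 - 125.8 = 14.3 g
MC = 14.3 / 140.1 * 100 = 10.2070%

Final answer: 10.2070%


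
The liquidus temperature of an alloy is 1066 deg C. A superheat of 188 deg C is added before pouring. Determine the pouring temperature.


Formula: T_pour = T_melt + Superheat
T_pour = 1066 + 188 = 1254 deg C


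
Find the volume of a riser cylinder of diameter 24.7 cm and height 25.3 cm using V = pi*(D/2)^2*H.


Formula: V = pi * (D/2)^2 * H  (cylinder volume)
Radius = D/2 = 24.7/2 = 12.35 cm
V = pi * 12.35^2 * 25.3 = 12122.8382 cm^3

Answer: 12122.8382 cm^3


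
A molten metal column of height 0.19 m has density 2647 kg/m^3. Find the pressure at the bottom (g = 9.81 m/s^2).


Formula: P = rho * g * h
rho * g = 2647 * 9.81 = 25967.07 N/m^3
P = 25967.07 * 0.19 = 4933.7433 Pa

Answer: 4933.7433 Pa


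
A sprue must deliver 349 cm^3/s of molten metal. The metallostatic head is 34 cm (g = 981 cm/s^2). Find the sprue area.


Formula: v = sqrt(2*g*h), A = Q/v
Velocity: v = sqrt(2 * 981 * 34) = sqrt(66708) = 258.2789 cm/s
Sprue area: A = Q / v = 349 / 258.2789 = 1.3513 cm^2

Answer: 1.3513 cm^2


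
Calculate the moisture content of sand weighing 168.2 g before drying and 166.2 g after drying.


Formula: MC = (W_wet - W_dry) / W_wet * 100
Water mass = 168.2 - 166.2 = 2.0 g
MC = 2.0 / 168.2 * 100 = 1.1891%

1.1891%


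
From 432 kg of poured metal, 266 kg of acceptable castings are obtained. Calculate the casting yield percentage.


Formula: Casting Yield = (W_good / W_total) * 100
Yield = (266 kg / 432 kg) * 100 = 61.5741%

Final answer: 61.5741%


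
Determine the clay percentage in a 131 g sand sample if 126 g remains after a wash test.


Formula: Clay% = (W_total - W_washed) / W_total * 100
Clay mass = 131 - 126 = 5 g
Clay% = 5 / 131 * 100 = 3.8168%

Final answer: 3.8168%


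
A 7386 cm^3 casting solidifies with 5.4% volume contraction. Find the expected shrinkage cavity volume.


Formula: V_shrink = V_casting * shrinkage_pct / 100
V_shrink = 7386 cm^3 * 5.4 / 100 = 398.8440 cm^3

Answer: 398.8440 cm^3


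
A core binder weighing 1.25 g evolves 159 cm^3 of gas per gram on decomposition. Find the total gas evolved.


Formula: V_gas = W_binder * gas_evolution_rate
V = 1.25 g * 159 cm^3/g = 198.7500 cm^3

Answer: 198.7500 cm^3


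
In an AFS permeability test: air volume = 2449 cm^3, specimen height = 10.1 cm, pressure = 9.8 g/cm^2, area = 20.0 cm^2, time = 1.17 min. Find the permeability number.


Formula: Permeability Number P = (V * H) / (p * A * t)
Numerator: V * H = 2449 * 10.1 = 24734.9
Denominator: p * A * t = 9.8 * 20.0 * 1.17 = 229.32
P = 24734.9 / 229.32 = 107.8619

107.8619


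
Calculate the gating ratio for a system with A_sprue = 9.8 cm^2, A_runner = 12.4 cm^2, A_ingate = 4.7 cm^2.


Sprue:Runner:Ingate = 1 : 12.4/9.8 : 4.7/9.8 = 1:1.27:0.48

Answer: 1:1.27:0.48


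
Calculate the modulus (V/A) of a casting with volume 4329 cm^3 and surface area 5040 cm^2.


Formula: Casting Modulus M = V / A
M = 4329 cm^3 / 5040 cm^2 = 0.8589 cm

Answer: 0.8589 cm


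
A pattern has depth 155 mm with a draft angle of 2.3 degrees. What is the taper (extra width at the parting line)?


Formula: taper = depth * tan(draft_angle)
tan(2.3 deg) = 0.0401641
taper = 155 mm * 0.0401641 = 6.2254 mm

Answer: 6.2254 mm


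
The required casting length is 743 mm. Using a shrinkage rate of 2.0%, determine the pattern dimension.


Formula: L_pattern = L_casting * (1 + shrinkage_rate/100)
Shrinkage factor = 1 + 2.0/100 = 1.02
L_pattern = 743 mm * 1.02 = 757.8600 mm


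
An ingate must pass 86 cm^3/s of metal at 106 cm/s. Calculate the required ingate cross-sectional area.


Formula: A_ingate = Q / v  (continuity equation)
A = 86 cm^3/s / 106 cm/s = 0.8113 cm^2


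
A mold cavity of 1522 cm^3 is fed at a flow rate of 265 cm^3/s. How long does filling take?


Formula: t_fill = V_mold / Q_flow
t = 1522 cm^3 / 265 cm^3/s = 5.7434 s

Final answer: 5.7434 s


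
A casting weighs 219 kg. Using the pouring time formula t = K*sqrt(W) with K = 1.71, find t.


Formula: t = K * sqrt(W)
sqrt(W) = sqrt(219) = 14.79865
t = 1.71 * 14.79865 = 25.3057 s

Answer: 25.3057 s


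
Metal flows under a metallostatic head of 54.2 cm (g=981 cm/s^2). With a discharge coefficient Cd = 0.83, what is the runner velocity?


Formula: v = Cd * sqrt(2 * g * h)  (Torricelli with discharge coefficient)
2*g*h = 2 * 981 * 54.2 = 106340.4 cm^2/s^2
sqrt(106340.4) = 326.09876 cm/s
v = 0.83 * 326.09876 = 270.6620 cm/s

Answer: 270.6620 cm/s


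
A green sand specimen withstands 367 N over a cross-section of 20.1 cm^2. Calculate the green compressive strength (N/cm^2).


Formula: Compressive Strength = Force / Area
Strength = 367 N / 20.1 cm^2 = 18.2587 N/cm^2

Final answer: 18.2587 N/cm^2


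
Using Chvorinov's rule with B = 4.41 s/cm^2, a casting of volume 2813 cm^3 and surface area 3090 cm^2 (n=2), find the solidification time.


Formula: t_s = B * (V/A)^n  (Chvorinov's rule, n=2)
Modulus M = V/A = 2813/3090 = 0.910356 cm
M^2 = 0.910356^2 = 0.828748 cm^2
t_s = 4.41 * 0.828748 = 3.6548 s

3.6548 s


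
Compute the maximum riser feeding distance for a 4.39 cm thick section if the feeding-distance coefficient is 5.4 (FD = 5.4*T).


Formula: FD = 5.4 * T  (riser feeding-distance rule)
FD = 5.4 * 4.39 cm = 23.7060 cm

Final answer: 23.7060 cm


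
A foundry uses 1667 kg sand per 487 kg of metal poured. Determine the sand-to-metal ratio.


Formula: Sand-to-Metal Ratio = W_sand / W_metal
Ratio = 1667 kg / 487 kg = 3.4230

Answer: 3.4230


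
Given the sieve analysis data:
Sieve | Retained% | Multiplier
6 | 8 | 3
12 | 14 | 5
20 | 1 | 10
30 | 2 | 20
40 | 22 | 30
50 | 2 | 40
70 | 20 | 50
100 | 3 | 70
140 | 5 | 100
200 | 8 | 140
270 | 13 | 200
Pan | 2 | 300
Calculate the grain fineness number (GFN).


Formula: GFN = sum(pct * multiplier) / sum(pct)
sum(pct * multiplier) = 6914
sum(pct) = 100
GFN = 6914 / 100 = 69.14

69.14


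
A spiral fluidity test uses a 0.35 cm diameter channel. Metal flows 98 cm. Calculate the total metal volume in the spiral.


Formula: V = pi * (d/2)^2 * L  (cylinder volume)
Radius = 0.35/2 = 0.175 cm
V = pi * 0.175^2 * 98 = 9.4287 cm^3

Answer: 9.4287 cm^3


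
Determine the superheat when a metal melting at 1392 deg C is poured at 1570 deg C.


Formula: Superheat = T_pour - T_melt
Superheat = 1570 - 1392 = 178 deg C

178 deg C


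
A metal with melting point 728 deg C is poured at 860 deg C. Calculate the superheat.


Formula: Superheat = T_pour - T_melt
Superheat = 860 - 728 = 132 deg C

132 deg C


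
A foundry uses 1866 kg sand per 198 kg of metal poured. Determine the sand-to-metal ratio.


Formula: Sand-to-Metal Ratio = W_sand / W_metal
Ratio = 1866 kg / 198 kg = 9.4242

Answer: 9.4242


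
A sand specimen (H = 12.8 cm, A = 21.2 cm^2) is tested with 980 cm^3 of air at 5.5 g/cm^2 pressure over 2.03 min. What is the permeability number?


Formula: Permeability Number P = (V * H) / (p * A * t)
Numerator: V * H = 980 * 12.8 = 12544.0
Denominator: p * A * t = 5.5 * 21.2 * 2.03 = 236.698
P = 12544.0 / 236.698 = 52.9958

Final answer: 52.9958


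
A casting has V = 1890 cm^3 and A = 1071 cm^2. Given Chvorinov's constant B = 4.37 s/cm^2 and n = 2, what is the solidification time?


Formula: t_s = B * (V/A)^n  (Chvorinov's rule, n=2)
Modulus M = V/A = 1890/1071 = 1.764706 cm
M^2 = 1.764706^2 = 3.114187 cm^2
t_s = 4.37 * 3.114187 = 13.6090 s

Final answer: 13.6090 s


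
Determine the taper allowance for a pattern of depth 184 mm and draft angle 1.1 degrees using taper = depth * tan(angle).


Formula: taper = depth * tan(draft_angle)
tan(1.1 deg) = 0.0192010
taper = 184 mm * 0.0192010 = 3.5330 mm

3.5330 mm


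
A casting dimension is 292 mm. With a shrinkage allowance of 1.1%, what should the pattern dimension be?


Formula: L_pattern = L_casting * (1 + shrinkage_rate/100)
Shrinkage factor = 1 + 1.1/100 = 1.011
L_pattern = 292 mm * 1.011 = 295.2120 mm

Final answer: 295.2120 mm


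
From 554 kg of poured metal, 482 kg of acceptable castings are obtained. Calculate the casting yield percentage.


Formula: Casting Yield = (W_good / W_total) * 100
Yield = (482 kg / 554 kg) * 100 = 87.0036%

Final answer: 87.0036%


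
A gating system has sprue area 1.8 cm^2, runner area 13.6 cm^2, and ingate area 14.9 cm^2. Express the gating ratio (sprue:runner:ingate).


Sprue:Runner:Ingate = 1 : 13.6/1.8 : 14.9/1.8 = 1:7.56:8.28

Final answer: 1:7.56:8.28


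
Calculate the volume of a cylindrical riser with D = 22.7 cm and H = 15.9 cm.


Formula: V = pi * (D/2)^2 * H  (cylinder volume)
Radius = D/2 = 22.7/2 = 11.35 cm
V = pi * 11.35^2 * 15.9 = 6434.8543 cm^3


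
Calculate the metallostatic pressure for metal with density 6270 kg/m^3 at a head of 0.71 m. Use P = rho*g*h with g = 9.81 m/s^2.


Formula: P = rho * g * h
rho * g = 6270 * 9.81 = 61508.7 N/m^3
P = 61508.7 * 0.71 = 43671.1770 Pa


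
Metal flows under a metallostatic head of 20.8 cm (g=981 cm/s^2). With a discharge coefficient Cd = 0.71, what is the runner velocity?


Formula: v = Cd * sqrt(2 * g * h)  (Torricelli with discharge coefficient)
2*g*h = 2 * 981 * 20.8 = 40809.6 cm^2/s^2
sqrt(40809.6) = 202.01386 cm/s
v = 0.71 * 202.01386 = 143.4298 cm/s

Final answer: 143.4298 cm/s


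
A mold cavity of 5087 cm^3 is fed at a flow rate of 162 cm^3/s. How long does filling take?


Formula: t_fill = V_mold / Q_flow
t = 5087 cm^3 / 162 cm^3/s = 31.4012 s

Final answer: 31.4012 s


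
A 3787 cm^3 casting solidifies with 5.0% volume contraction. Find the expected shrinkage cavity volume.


Formula: V_shrink = V_casting * shrinkage_pct / 100
V_shrink = 3787 cm^3 * 5.0 / 100 = 189.3500 cm^3


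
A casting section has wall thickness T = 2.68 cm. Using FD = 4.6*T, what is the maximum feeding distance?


Formula: FD = 4.6 * T  (riser feeding-distance rule)
FD = 4.6 * 2.68 cm = 12.3280 cm

Answer: 12.3280 cm


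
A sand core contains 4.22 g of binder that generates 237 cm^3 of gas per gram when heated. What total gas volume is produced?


Formula: V_gas = W_binder * gas_evolution_rate
V = 4.22 g * 237 cm^3/g = 1000.1400 cm^3

1000.1400 cm^3


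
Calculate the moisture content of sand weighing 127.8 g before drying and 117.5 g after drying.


Formula: MC = (W_wet - W_dry) / W_wet * 100
Water mass = 127.8 - 117.5 = 10.3 g
MC = 10.3 / 127.8 * 100 = 8.0595%


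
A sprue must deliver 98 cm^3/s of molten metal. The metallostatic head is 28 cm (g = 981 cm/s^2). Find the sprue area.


Formula: v = sqrt(2*g*h), A = Q/v
Velocity: v = sqrt(2 * 981 * 28) = sqrt(54936) = 234.3843 cm/s
Sprue area: A = Q / v = 98 / 234.3843 = 0.4181 cm^2

Final answer: 0.4181 cm^2


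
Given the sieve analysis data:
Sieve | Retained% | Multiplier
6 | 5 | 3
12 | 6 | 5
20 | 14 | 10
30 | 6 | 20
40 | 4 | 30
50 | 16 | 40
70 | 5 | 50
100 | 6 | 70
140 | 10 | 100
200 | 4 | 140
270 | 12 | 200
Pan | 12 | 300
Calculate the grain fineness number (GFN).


Formula: GFN = sum(pct * multiplier) / sum(pct)
sum(pct * multiplier) = 9295
sum(pct) = 100
GFN = 9295 / 100 = 92.95


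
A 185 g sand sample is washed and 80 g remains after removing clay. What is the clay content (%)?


Formula: Clay% = (W_total - W_washed) / W_total * 100
Clay mass = 185 - 80 = 105 g
Clay% = 105 / 185 * 100 = 56.7568%

Final answer: 56.7568%


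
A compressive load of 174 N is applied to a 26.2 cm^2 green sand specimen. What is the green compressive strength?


Formula: Compressive Strength = Force / Area
Strength = 174 N / 26.2 cm^2 = 6.6412 N/cm^2

Final answer: 6.6412 N/cm^2


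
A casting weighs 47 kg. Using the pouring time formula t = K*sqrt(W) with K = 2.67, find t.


Formula: t = K * sqrt(W)
sqrt(W) = sqrt(47) = 6.85565
t = 2.67 * 6.85565 = 18.3046 s

18.3046 s


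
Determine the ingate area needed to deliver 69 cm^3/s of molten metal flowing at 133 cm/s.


Formula: A_ingate = Q / v  (continuity equation)
A = 69 cm^3/s / 133 cm/s = 0.5188 cm^2

Final answer: 0.5188 cm^2


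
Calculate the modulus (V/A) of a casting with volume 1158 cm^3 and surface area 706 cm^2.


Formula: Casting Modulus M = V / A
M = 1158 cm^3 / 706 cm^2 = 1.6402 cm

Final answer: 1.6402 cm


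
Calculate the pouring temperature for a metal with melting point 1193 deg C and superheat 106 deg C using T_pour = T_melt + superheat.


Formula: T_pour = T_melt + Superheat
T_pour = 1193 + 106 = 1299 deg C

Answer: 1299 deg C


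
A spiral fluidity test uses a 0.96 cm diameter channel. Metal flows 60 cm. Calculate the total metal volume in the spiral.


Formula: V = pi * (d/2)^2 * L  (cylinder volume)
Radius = 0.96/2 = 0.48 cm
V = pi * 0.48^2 * 60 = 43.4294 cm^3

Final answer: 43.4294 cm^3


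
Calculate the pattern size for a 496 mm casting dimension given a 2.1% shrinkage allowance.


Formula: L_pattern = L_casting * (1 + shrinkage_rate/100)
Shrinkage factor = 1 + 2.1/100 = 1.021
L_pattern = 496 mm * 1.021 = 506.4160 mm

506.4160 mm


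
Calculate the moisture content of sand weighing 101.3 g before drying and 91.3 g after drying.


Formula: MC = (W_wet - W_dry) / W_wet * 100
Water mass = 101.3 - 91.3 = 10.0 g
MC = 10.0 / 101.3 * 100 = 9.8717%

Final answer: 9.8717%


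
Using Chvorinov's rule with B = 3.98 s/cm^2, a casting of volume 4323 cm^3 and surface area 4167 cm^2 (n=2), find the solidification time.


Formula: t_s = B * (V/A)^n  (Chvorinov's rule, n=2)
Modulus M = V/A = 4323/4167 = 1.037437 cm
M^2 = 1.037437^2 = 1.076276 cm^2
t_s = 3.98 * 1.076276 = 4.2836 s

Answer: 4.2836 s


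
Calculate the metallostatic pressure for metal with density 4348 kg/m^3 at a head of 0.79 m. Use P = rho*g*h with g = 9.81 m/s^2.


Formula: P = rho * g * h
rho * g = 4348 * 9.81 = 42653.88 N/m^3
P = 42653.88 * 0.79 = 33696.5652 Pa

33696.5652 Pa


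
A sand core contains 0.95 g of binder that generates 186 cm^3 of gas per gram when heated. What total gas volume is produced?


Formula: V_gas = W_binder * gas_evolution_rate
V = 0.95 g * 186 cm^3/g = 176.7000 cm^3


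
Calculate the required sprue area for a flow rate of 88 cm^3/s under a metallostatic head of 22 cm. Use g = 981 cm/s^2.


Formula: v = sqrt(2*g*h), A = Q/v
Velocity: v = sqrt(2 * 981 * 22) = sqrt(43164) = 207.7595 cm/s
Sprue area: A = Q / v = 88 / 207.7595 = 0.4236 cm^2

0.4236 cm^2


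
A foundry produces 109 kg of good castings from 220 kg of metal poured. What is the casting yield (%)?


Formula: Casting Yield = (W_good / W_total) * 100
Yield = (109 kg / 220 kg) * 100 = 49.5455%


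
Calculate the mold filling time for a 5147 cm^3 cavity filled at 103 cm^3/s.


Formula: t_fill = V_mold / Q_flow
t = 5147 cm^3 / 103 cm^3/s = 49.9709 s

Answer: 49.9709 s


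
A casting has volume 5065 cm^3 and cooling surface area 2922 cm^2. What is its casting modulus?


Formula: Casting Modulus M = V / A
M = 5065 cm^3 / 2922 cm^2 = 1.7334 cm

1.7334 cm


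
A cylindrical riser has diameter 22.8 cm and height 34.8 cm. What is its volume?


Formula: V = pi * (D/2)^2 * H  (cylinder volume)
Radius = D/2 = 22.8/2 = 11.4 cm
V = pi * 11.4^2 * 34.8 = 14208.1921 cm^3

Answer: 14208.1921 cm^3


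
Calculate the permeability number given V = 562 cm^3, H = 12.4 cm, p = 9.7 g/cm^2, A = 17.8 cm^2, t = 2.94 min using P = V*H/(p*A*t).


Formula: Permeability Number P = (V * H) / (p * A * t)
Numerator: V * H = 562 * 12.4 = 6968.8
Denominator: p * A * t = 9.7 * 17.8 * 2.94 = 507.6204
P = 6968.8 / 507.6204 = 13.7284


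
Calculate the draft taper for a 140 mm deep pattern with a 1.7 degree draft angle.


Formula: taper = depth * tan(draft_angle)
tan(1.7 deg) = 0.0296793
taper = 140 mm * 0.0296793 = 4.1551 mm
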